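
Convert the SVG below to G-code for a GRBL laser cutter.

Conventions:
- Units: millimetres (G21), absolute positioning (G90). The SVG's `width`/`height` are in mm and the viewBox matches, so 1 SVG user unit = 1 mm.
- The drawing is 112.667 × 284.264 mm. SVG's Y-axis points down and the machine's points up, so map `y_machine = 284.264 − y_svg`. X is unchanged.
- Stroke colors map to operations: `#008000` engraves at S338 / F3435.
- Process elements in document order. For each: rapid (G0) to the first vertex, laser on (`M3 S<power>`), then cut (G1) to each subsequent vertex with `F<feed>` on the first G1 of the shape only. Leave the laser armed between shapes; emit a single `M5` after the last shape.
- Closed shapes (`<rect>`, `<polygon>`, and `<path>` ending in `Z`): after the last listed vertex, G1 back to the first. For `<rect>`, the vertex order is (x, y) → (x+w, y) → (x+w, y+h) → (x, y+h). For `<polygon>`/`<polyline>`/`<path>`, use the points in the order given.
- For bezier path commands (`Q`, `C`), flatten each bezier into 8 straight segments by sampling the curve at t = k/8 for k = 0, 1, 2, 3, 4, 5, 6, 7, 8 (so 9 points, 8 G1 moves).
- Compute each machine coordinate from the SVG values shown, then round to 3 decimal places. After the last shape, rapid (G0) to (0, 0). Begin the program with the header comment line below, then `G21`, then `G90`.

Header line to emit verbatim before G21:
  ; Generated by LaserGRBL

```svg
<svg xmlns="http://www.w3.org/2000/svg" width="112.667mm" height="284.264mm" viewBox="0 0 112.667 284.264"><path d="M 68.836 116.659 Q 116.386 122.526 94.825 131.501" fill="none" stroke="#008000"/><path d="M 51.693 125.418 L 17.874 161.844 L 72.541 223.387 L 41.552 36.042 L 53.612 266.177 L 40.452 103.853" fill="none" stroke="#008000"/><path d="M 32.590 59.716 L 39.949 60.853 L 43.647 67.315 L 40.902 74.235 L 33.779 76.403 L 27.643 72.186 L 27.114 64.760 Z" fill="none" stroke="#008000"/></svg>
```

; Generated by LaserGRBL
G21
G90
G0 X68.836 Y167.605
M3 S338
G1 X79.644 Y166.090 F3435
G1 X88.292 Y164.477
G1 X94.780 Y162.768
G1 X99.108 Y160.961
G1 X101.277 Y159.057
G1 X101.286 Y157.056
G1 X99.135 Y154.958
G1 X94.825 Y152.763
G0 X51.693 Y158.846
M3 S338
G1 X17.874 Y122.420 F3435
G1 X72.541 Y60.877
G1 X41.552 Y248.222
G1 X53.612 Y18.087
G1 X40.452 Y180.411
G0 X32.590 Y224.548
M3 S338
G1 X39.949 Y223.411 F3435
G1 X43.647 Y216.949
G1 X40.902 Y210.029
G1 X33.779 Y207.861
G1 X27.643 Y212.078
G1 X27.114 Y219.504
G1 X32.590 Y224.548
M5
G0 X0.000 Y0.000

Since the viewBox matches the mm dimensions, user units are millimetres directly. The only transform is the Y-flip y_m = 284.264 − y_svg.

Shape 1 is a quadratic bezier drawn with `<path>`. Its stroke #008000 means engrave at S338, F3435. After flipping Y the toolpath is (68.836,167.605) → (79.644,166.090) → (88.292,164.477) → (94.780,162.768) → (99.108,160.961) → (101.277,159.057) → (101.286,157.056) → (99.135,154.958) → (94.825,152.763).

Shape 2 is a open polyline drawn with `<path>`. Its stroke #008000 means engrave at S338, F3435. After flipping Y the toolpath is (51.693,158.846) → (17.874,122.420) → (72.541,60.877) → (41.552,248.222) → (53.612,18.087) → (40.452,180.411).

Shape 3 is a regular polygon drawn with `<path>`. Its stroke #008000 means engrave at S338, F3435. After flipping Y the toolpath is (32.590,224.548) → (39.949,223.411) → (43.647,216.949) → (40.902,210.029) → (33.779,207.861) → (27.643,212.078) → (27.114,219.504) → (32.590,224.548), returning to the start.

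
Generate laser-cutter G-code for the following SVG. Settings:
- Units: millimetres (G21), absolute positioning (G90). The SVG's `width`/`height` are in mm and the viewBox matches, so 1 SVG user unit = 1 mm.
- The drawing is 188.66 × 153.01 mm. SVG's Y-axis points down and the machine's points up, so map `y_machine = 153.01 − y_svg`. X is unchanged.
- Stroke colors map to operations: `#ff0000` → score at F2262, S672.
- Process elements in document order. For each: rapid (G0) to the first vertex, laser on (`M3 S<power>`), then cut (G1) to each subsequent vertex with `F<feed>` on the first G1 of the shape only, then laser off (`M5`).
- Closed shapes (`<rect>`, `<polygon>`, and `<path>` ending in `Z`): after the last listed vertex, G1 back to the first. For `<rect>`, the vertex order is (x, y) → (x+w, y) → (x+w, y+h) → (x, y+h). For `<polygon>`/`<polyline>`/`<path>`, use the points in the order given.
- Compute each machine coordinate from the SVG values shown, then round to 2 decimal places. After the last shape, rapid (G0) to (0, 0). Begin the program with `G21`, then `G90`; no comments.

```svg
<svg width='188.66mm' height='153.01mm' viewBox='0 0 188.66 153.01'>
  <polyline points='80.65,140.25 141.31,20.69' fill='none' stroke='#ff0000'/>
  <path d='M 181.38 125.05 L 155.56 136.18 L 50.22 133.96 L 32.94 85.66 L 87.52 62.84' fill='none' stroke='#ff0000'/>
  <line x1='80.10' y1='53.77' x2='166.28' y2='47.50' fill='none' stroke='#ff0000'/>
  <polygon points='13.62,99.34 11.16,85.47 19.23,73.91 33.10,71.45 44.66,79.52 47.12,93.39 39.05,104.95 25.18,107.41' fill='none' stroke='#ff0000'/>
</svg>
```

G21
G90
G0 X80.65 Y12.76
M3 S672
G1 X141.31 Y132.32 F2262
M5
G0 X181.38 Y27.96
M3 S672
G1 X155.56 Y16.83 F2262
G1 X50.22 Y19.05
G1 X32.94 Y67.35
G1 X87.52 Y90.17
M5
G0 X80.10 Y99.24
M3 S672
G1 X166.28 Y105.51 F2262
M5
G0 X13.62 Y53.67
M3 S672
G1 X11.16 Y67.54 F2262
G1 X19.23 Y79.10
G1 X33.10 Y81.56
G1 X44.66 Y73.49
G1 X47.12 Y59.62
G1 X39.05 Y48.06
G1 X25.18 Y45.60
G1 X13.62 Y53.67
M5
G0 X0.00 Y0.00

1 u = 1 mm; y_m = 153.01 − y.

[1] `<polyline>` line segment, #ff0000→score S672 F2262: (80.65,12.76) → (141.31,132.32)

[2] `<path>` open polyline, #ff0000→score S672 F2262: (181.38,27.96) → (155.56,16.83) → (50.22,19.05) → (32.94,67.35) → (87.52,90.17)

[3] `<line>` line segment, #ff0000→score S672 F2262: (80.10,99.24) → (166.28,105.51)

[4] `<polygon>` regular polygon, #ff0000→score S672 F2262: (13.62,53.67) → (11.16,67.54) → (19.23,79.10) → (33.10,81.56) → (44.66,73.49) → (47.12,59.62) → (39.05,48.06) → (25.18,45.60) → (13.62,53.67) (closed)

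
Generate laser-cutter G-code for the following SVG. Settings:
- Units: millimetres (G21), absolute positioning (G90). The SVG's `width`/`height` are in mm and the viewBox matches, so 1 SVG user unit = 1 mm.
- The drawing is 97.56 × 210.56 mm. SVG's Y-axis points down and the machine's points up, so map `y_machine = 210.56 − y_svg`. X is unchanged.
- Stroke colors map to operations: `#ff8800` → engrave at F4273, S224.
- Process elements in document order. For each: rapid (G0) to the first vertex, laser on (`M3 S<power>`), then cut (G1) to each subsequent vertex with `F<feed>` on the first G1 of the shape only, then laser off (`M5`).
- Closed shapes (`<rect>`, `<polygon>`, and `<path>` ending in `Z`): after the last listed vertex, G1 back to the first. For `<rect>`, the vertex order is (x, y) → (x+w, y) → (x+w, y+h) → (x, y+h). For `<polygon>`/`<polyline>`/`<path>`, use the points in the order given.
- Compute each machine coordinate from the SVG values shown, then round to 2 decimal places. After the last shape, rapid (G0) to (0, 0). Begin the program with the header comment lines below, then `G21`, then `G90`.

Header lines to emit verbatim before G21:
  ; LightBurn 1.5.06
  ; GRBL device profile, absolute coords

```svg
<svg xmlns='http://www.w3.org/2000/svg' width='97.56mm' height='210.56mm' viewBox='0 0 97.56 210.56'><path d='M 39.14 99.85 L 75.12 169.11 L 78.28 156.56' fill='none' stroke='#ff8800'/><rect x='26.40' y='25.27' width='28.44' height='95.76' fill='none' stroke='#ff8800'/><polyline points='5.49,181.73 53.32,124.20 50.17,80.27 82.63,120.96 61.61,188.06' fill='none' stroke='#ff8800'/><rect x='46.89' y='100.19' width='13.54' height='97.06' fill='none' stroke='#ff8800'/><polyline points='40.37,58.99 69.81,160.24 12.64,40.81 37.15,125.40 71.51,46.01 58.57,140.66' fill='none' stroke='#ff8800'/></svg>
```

viewBox `0 0 97.56 210.56` with mm width/height → 1 unit = 1 mm. Flip: y_m = 210.56 − y_svg.

**Shape 1** — `<path>` open polyline, stroke `#ff8800` → engrave (S224, F4273). Machine vertices: (39.14,110.71) → (75.12,41.45) → (78.28,54.00). Open path.

**Shape 2** — `<rect>` rectangle, stroke `#ff8800` → engrave (S224, F4273). Machine vertices: (26.40,185.29) → (54.84,185.29) → (54.84,89.53) → (26.40,89.53) → (26.40,185.29). Closed: final G1 returns to the first vertex.

**Shape 3** — `<polyline>` open polyline, stroke `#ff8800` → engrave (S224, F4273). Machine vertices: (5.49,28.83) → (53.32,86.36) → (50.17,130.29) → (82.63,89.60) → (61.61,22.50). Open path.

**Shape 4** — `<rect>` rectangle, stroke `#ff8800` → engrave (S224, F4273). Machine vertices: (46.89,110.37) → (60.43,110.37) → (60.43,13.31) → (46.89,13.31) → (46.89,110.37). Closed: final G1 returns to the first vertex.

**Shape 5** — `<polyline>` open polyline, stroke `#ff8800` → engrave (S224, F4273). Machine vertices: (40.37,151.57) → (69.81,50.32) → (12.64,169.75) → (37.15,85.16) → (71.51,164.55) → (58.57,69.90). Open path.

; LightBurn 1.5.06
; GRBL device profile, absolute coords
G21
G90
G0 X39.14 Y110.71
M3 S224
G1 X75.12 Y41.45 F4273
G1 X78.28 Y54.00
M5
G0 X26.40 Y185.29
M3 S224
G1 X54.84 Y185.29 F4273
G1 X54.84 Y89.53
G1 X26.40 Y89.53
G1 X26.40 Y185.29
M5
G0 X5.49 Y28.83
M3 S224
G1 X53.32 Y86.36 F4273
G1 X50.17 Y130.29
G1 X82.63 Y89.60
G1 X61.61 Y22.50
M5
G0 X46.89 Y110.37
M3 S224
G1 X60.43 Y110.37 F4273
G1 X60.43 Y13.31
G1 X46.89 Y13.31
G1 X46.89 Y110.37
M5
G0 X40.37 Y151.57
M3 S224
G1 X69.81 Y50.32 F4273
G1 X12.64 Y169.75
G1 X37.15 Y85.16
G1 X71.51 Y164.55
G1 X58.57 Y69.90
M5
G0 X0.00 Y0.00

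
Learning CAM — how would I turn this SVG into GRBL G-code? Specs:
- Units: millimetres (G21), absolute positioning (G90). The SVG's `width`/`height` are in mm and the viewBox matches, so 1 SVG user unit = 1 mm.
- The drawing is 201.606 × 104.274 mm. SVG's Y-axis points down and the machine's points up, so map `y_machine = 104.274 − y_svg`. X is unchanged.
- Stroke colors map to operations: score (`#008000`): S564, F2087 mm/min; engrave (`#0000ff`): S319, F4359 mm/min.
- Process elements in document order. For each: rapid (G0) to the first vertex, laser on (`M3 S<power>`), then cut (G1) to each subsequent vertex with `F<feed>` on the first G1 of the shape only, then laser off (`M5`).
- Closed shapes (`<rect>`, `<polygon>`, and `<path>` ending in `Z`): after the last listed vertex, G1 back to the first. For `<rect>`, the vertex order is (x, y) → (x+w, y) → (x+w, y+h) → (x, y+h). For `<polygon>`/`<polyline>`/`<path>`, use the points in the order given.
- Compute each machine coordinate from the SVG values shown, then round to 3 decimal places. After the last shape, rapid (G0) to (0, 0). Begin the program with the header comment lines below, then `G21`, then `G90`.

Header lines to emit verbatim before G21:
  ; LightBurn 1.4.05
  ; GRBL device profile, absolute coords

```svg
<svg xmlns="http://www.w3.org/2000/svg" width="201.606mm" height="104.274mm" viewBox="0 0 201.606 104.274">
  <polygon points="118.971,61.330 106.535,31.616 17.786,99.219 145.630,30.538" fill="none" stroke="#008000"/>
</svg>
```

; LightBurn 1.4.05
; GRBL device profile, absolute coords
G21
G90
G0 X118.971 Y42.944
M3 S564
G1 X106.535 Y72.658 F2087
G1 X17.786 Y5.055
G1 X145.630 Y73.736
G1 X118.971 Y42.944
M5
G0 X0.000 Y0.000

viewBox `0 0 201.606 104.274` with mm width/height → 1 unit = 1 mm. Flip: y_m = 104.274 − y_svg.

**Shape 1** — `<polygon>` closed polygon, stroke `#008000` → score (S564, F2087). Machine vertices: (118.971,42.944) → (106.535,72.658) → (17.786,5.055) → (145.630,73.736) → (118.971,42.944). Closed: final G1 returns to the first vertex.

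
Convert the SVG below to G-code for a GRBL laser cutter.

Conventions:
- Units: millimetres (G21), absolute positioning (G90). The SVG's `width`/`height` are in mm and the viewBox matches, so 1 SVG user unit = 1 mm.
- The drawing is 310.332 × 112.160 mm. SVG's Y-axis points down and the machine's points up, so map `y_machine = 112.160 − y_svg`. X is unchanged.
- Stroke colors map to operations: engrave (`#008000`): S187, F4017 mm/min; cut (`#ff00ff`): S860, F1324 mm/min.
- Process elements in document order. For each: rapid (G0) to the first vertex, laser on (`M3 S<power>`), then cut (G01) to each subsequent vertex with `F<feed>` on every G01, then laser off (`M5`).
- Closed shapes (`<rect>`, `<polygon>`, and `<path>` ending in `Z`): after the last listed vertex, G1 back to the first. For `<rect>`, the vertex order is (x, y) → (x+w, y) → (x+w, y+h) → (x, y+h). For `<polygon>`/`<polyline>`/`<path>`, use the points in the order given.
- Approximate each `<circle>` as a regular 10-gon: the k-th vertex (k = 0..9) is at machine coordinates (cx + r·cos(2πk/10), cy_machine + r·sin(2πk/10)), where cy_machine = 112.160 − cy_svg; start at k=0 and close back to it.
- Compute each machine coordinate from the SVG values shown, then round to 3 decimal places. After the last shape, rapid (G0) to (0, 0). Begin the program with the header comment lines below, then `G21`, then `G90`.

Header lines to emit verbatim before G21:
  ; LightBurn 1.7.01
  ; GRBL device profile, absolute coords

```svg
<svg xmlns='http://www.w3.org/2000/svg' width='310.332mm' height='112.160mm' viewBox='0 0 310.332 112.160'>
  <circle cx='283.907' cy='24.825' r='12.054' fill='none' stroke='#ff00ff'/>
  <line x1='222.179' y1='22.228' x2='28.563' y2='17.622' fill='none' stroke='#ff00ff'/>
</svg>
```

viewBox `0 0 310.332 112.160` with mm width/height → 1 unit = 1 mm. Flip: y_m = 112.160 − y_svg.

**Shape 1** — `<circle>` circle, stroke `#ff00ff` → cut (S860, F1324). Machine vertices: (295.961,87.335) → (293.659,94.420) → (287.632,98.799) → (280.182,98.799) → (274.155,94.420) → (271.853,87.335) → (274.155,80.250) → (280.182,75.871) → (287.632,75.871) → (293.659,80.250) → (295.961,87.335). Closed: final G1 returns to the first vertex.

**Shape 2** — `<line>` line segment, stroke `#ff00ff` → cut (S860, F1324). Machine vertices: (222.179,89.932) → (28.563,94.538). Open path.

; LightBurn 1.7.01
; GRBL device profile, absolute coords
G21
G90
G0 X295.961 Y87.335
M3 S860
G01 X293.659 Y94.420 F1324
G01 X287.632 Y98.799 F1324
G01 X280.182 Y98.799 F1324
G01 X274.155 Y94.420 F1324
G01 X271.853 Y87.335 F1324
G01 X274.155 Y80.250 F1324
G01 X280.182 Y75.871 F1324
G01 X287.632 Y75.871 F1324
G01 X293.659 Y80.250 F1324
G01 X295.961 Y87.335 F1324
M5
G0 X222.179 Y89.932
M3 S860
G01 X28.563 Y94.538 F1324
M5
G0 X0.000 Y0.000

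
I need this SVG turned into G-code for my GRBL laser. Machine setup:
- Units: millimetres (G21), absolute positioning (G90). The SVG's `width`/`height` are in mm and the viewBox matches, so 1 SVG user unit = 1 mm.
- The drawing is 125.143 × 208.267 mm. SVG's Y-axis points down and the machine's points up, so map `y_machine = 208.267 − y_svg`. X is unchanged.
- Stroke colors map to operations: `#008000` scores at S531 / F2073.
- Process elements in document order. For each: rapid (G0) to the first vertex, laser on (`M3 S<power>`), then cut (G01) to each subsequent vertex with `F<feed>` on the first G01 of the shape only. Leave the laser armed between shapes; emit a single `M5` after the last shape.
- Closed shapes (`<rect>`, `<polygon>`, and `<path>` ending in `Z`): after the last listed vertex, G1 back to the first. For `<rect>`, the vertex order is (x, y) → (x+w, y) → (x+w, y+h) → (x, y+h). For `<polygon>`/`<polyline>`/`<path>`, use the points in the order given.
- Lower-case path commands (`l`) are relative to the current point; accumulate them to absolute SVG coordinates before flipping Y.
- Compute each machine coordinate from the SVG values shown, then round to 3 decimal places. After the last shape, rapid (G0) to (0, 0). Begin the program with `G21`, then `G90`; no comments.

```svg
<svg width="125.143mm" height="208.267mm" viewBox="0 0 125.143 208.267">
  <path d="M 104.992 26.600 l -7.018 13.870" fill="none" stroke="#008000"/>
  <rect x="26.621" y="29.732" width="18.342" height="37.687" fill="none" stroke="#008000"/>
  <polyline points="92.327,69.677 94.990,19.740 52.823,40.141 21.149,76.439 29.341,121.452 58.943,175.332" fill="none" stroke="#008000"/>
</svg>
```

G21
G90
G0 X104.992 Y181.667
M3 S531
G01 X97.974 Y167.797 F2073
G0 X26.621 Y178.535
M3 S531
G01 X44.963 Y178.535 F2073
G01 X44.963 Y140.848
G01 X26.621 Y140.848
G01 X26.621 Y178.535
G0 X92.327 Y138.590
M3 S531
G01 X94.990 Y188.527 F2073
G01 X52.823 Y168.126
G01 X21.149 Y131.828
G01 X29.341 Y86.815
G01 X58.943 Y32.935
M5
G0 X0.000 Y0.000

viewBox `0 0 125.143 208.267` with mm width/height → 1 unit = 1 mm. Flip: y_m = 208.267 − y_svg.

**Shape 1** — `<path>` line segment, stroke `#008000` → score (S531, F2073). Machine vertices: (104.992,181.667) → (97.974,167.797). Open path.

**Shape 2** — `<rect>` rectangle, stroke `#008000` → score (S531, F2073). Machine vertices: (26.621,178.535) → (44.963,178.535) → (44.963,140.848) → (26.621,140.848) → (26.621,178.535). Closed: final G1 returns to the first vertex.

**Shape 3** — `<polyline>` open polyline, stroke `#008000` → score (S531, F2073). Machine vertices: (92.327,138.590) → (94.990,188.527) → (52.823,168.126) → (21.149,131.828) → (29.341,86.815) → (58.943,32.935). Open path.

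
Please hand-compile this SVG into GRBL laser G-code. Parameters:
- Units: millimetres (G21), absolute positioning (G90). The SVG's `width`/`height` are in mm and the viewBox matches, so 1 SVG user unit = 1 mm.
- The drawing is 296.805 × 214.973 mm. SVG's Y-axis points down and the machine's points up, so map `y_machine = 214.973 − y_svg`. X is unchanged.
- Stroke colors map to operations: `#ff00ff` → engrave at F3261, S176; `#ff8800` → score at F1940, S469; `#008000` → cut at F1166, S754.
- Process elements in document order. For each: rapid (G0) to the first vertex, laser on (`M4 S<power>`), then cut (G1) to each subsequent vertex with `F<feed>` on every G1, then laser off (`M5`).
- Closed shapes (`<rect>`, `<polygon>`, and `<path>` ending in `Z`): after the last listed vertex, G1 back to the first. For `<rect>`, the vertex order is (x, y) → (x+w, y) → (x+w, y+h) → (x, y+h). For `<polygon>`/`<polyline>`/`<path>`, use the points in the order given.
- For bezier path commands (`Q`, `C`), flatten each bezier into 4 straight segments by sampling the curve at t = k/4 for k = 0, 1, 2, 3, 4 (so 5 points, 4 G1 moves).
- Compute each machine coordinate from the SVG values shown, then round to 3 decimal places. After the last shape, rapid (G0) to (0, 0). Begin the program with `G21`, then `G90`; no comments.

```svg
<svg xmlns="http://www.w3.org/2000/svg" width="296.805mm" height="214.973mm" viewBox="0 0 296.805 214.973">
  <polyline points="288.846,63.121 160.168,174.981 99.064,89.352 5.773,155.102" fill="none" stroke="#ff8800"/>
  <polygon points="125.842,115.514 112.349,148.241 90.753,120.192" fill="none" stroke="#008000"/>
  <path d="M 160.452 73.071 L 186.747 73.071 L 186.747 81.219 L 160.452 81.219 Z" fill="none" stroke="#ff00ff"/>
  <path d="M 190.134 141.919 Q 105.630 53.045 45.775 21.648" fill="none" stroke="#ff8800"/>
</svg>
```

1 u = 1 mm; y_m = 214.973 − y.

[1] `<polyline>` open polyline, #ff8800→score S469 F1940: (288.846,151.852) → (160.168,39.992) → (99.064,125.621) → (5.773,59.871)

[2] `<polygon>` regular polygon, #008000→cut S754 F1166: (125.842,99.459) → (112.349,66.732) → (90.753,94.781) → (125.842,99.459) (closed)

[3] `<path>` rectangle, #ff00ff→engrave S176 F3261: (160.452,141.902) → (186.747,141.902) → (186.747,133.754) → (160.452,133.754) → (160.452,141.902) (closed)

[4] `<path>` quadratic bezier, #ff8800→score S469 F1940: (190.134,73.054) → (149.423,113.899) → (111.792,147.559) → (77.243,174.034) → (45.775,193.325)

G21
G90
G0 X288.846 Y151.852
M4 S469
G1 X160.168 Y39.992 F1940
G1 X99.064 Y125.621 F1940
G1 X5.773 Y59.871 F1940
M5
G0 X125.842 Y99.459
M4 S754
G1 X112.349 Y66.732 F1166
G1 X90.753 Y94.781 F1166
G1 X125.842 Y99.459 F1166
M5
G0 X160.452 Y141.902
M4 S176
G1 X186.747 Y141.902 F3261
G1 X186.747 Y133.754 F3261
G1 X160.452 Y133.754 F3261
G1 X160.452 Y141.902 F3261
M5
G0 X190.134 Y73.054
M4 S469
G1 X149.423 Y113.899 F1940
G1 X111.792 Y147.559 F1940
G1 X77.243 Y174.034 F1940
G1 X45.775 Y193.325 F1940
M5
G0 X0.000 Y0.000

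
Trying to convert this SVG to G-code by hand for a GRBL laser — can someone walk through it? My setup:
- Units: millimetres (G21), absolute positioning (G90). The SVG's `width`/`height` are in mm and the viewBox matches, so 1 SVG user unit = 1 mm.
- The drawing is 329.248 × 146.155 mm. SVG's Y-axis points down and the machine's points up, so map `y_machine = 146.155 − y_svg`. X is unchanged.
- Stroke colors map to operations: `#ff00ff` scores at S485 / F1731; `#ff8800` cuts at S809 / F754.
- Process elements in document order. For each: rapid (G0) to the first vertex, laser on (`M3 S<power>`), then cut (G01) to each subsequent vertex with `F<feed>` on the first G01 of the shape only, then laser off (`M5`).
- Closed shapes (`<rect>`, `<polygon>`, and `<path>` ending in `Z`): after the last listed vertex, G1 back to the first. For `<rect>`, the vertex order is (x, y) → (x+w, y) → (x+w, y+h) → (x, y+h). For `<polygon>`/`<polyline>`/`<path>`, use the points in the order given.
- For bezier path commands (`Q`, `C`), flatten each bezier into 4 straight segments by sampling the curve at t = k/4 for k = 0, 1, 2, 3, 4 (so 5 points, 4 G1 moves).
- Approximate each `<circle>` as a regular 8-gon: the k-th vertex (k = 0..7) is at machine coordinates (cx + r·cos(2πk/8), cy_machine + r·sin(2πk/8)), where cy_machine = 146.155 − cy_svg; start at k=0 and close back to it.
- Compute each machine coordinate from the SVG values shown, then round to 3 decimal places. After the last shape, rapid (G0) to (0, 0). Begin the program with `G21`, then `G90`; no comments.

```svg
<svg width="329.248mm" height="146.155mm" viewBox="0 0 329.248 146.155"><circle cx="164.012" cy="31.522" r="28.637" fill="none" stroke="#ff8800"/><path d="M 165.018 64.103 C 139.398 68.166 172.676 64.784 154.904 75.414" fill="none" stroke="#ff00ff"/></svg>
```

G21
G90
G0 X192.649 Y114.633
M3 S809
G01 X184.261 Y134.882 F754
G01 X164.012 Y143.270
G01 X143.763 Y134.882
G01 X135.375 Y114.633
G01 X143.763 Y94.384
G01 X164.012 Y85.996
G01 X184.261 Y94.384
G01 X192.649 Y114.633
M5
G0 X165.018 Y82.052
M3 S485
G01 X155.128 Y80.065 F1731
G01 X157.018 Y78.859
G01 X160.379 Y76.422
G01 X154.904 Y70.741
M5
G0 X0.000 Y0.000

1 u = 1 mm; y_m = 146.155 − y.

[1] `<circle>` circle, #ff8800→cut S809 F754: (192.649,114.633) → (184.261,134.882) → (164.012,143.270) → (143.763,134.882) → (135.375,114.633) → (143.763,94.384) → (164.012,85.996) → (184.261,94.384) → (192.649,114.633) (closed)

[2] `<path>` cubic bezier, #ff00ff→score S485 F1731: (165.018,82.052) → (155.128,80.065) → (157.018,78.859) → (160.379,76.422) → (154.904,70.741)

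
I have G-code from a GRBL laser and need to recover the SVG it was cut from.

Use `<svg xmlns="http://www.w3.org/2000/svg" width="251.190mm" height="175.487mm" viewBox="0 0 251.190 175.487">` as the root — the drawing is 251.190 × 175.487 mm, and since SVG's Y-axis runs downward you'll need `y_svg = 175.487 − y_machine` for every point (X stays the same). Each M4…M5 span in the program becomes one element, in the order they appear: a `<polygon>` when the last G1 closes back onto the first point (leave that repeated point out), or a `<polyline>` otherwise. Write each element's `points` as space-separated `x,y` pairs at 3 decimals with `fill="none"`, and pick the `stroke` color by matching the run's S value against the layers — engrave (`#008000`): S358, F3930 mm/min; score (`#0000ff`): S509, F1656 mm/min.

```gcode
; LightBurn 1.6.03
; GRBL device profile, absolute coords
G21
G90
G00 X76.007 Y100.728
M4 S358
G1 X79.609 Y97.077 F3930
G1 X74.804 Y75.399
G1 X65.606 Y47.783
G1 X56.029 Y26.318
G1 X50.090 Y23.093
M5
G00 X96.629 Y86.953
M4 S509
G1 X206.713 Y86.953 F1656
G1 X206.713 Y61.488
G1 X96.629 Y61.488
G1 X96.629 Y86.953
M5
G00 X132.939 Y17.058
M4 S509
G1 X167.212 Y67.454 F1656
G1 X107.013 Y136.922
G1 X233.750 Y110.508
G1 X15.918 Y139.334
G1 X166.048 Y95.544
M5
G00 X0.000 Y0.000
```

Machine Y-up, SVG Y-down with viewBox height 175.487, so y_svg = 175.487 − y_machine; X carries over.

Run 1: the run's S358 means `#008000` (engrave). The run is open, so emit a `<polyline>` with points (Y-flipped): 76.007,74.759 79.609,78.410 74.804,100.088 65.606,127.704 56.029,149.169 50.090,152.394.

Run 2: power S509 maps to stroke `#0000ff` (score). The run returns to its start, so emit a `<polygon>` with points (Y-flipped): 96.629,88.534 206.713,88.534 206.713,113.999 96.629,113.999.

Run 3: S509 ⇒ score layer `#0000ff`. The run is open, so emit a `<polyline>` with points (Y-flipped): 132.939,158.429 167.212,108.033 107.013,38.565 233.750,64.979 15.918,36.153 166.048,79.943.

<svg xmlns="http://www.w3.org/2000/svg" width="251.190mm" height="175.487mm" viewBox="0 0 251.190 175.487">
  <polyline points="76.007,74.759 79.609,78.410 74.804,100.088 65.606,127.704 56.029,149.169 50.090,152.394" fill="none" stroke="#008000"/>
  <polygon points="96.629,88.534 206.713,88.534 206.713,113.999 96.629,113.999" fill="none" stroke="#0000ff"/>
  <polyline points="132.939,158.429 167.212,108.033 107.013,38.565 233.750,64.979 15.918,36.153 166.048,79.943" fill="none" stroke="#0000ff"/>
</svg>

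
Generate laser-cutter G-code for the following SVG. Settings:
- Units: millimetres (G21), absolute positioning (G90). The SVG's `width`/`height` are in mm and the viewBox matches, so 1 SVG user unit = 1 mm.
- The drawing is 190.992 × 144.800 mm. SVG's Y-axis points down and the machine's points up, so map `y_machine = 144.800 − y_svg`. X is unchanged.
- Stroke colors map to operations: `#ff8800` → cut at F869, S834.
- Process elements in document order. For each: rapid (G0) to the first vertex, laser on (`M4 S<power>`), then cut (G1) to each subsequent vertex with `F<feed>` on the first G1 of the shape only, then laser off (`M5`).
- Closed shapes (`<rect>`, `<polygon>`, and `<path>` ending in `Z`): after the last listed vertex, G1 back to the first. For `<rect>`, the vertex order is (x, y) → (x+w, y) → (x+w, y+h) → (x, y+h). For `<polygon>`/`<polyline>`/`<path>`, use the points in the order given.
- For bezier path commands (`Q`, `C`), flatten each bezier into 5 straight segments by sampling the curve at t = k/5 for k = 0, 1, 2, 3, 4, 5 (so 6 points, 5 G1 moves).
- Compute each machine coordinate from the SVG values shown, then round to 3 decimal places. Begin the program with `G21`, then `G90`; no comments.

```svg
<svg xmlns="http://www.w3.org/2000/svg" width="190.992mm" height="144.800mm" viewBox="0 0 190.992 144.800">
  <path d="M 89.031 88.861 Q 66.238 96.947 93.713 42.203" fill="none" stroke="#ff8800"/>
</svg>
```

viewBox `0 0 190.992 144.800` with mm width/height → 1 unit = 1 mm. Flip: y_m = 144.800 − y_svg.

**Shape 1** — `<path>` quadratic bezier, stroke `#ff8800` → cut (S834, F869). Control points (SVG): P0=(89.031,88.861), P1=(66.238,96.947), P2=(93.713,42.203); sampled at t=k/5. Machine vertices: (89.031,55.939) → (81.925,55.218) → (78.839,59.523) → (79.776,68.855) → (84.734,83.213) → (93.713,102.597). Open path.

G21
G90
G0 X89.031 Y55.939
M4 S834
G1 X81.925 Y55.218 F869
G1 X78.839 Y59.523
G1 X79.776 Y68.855
G1 X84.734 Y83.213
G1 X93.713 Y102.597
M5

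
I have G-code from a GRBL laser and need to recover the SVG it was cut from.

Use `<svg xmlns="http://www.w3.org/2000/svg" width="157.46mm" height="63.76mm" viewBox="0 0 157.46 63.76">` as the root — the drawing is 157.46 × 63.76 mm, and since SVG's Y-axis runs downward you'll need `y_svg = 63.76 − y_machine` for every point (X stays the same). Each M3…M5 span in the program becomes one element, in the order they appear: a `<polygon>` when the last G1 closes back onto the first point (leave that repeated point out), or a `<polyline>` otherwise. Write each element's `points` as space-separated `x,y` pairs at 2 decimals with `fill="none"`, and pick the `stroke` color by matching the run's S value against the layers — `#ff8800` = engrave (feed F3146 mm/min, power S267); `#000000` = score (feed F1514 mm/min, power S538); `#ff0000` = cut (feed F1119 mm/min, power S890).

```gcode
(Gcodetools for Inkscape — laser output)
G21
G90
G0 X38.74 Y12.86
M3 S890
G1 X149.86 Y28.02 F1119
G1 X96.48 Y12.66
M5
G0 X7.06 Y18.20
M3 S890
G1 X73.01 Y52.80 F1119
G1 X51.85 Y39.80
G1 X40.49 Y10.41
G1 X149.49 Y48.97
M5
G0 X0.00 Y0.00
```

<svg xmlns="http://www.w3.org/2000/svg" width="157.46mm" height="63.76mm" viewBox="0 0 157.46 63.76">
  <polyline points="38.74,50.90 149.86,35.74 96.48,51.10" fill="none" stroke="#ff0000"/>
  <polyline points="7.06,45.56 73.01,10.96 51.85,23.96 40.49,53.35 149.49,14.79" fill="none" stroke="#ff0000"/>
</svg>

y_svg = 63.76 − y_m. Every run uses S890, so all elements get stroke `#ff0000` (cut).

[1] open run; points: 38.74,50.90 149.86,35.74 96.48,51.10

[2] open run; points: 7.06,45.56 73.01,10.96 51.85,23.96 40.49,53.35 149.49,14.79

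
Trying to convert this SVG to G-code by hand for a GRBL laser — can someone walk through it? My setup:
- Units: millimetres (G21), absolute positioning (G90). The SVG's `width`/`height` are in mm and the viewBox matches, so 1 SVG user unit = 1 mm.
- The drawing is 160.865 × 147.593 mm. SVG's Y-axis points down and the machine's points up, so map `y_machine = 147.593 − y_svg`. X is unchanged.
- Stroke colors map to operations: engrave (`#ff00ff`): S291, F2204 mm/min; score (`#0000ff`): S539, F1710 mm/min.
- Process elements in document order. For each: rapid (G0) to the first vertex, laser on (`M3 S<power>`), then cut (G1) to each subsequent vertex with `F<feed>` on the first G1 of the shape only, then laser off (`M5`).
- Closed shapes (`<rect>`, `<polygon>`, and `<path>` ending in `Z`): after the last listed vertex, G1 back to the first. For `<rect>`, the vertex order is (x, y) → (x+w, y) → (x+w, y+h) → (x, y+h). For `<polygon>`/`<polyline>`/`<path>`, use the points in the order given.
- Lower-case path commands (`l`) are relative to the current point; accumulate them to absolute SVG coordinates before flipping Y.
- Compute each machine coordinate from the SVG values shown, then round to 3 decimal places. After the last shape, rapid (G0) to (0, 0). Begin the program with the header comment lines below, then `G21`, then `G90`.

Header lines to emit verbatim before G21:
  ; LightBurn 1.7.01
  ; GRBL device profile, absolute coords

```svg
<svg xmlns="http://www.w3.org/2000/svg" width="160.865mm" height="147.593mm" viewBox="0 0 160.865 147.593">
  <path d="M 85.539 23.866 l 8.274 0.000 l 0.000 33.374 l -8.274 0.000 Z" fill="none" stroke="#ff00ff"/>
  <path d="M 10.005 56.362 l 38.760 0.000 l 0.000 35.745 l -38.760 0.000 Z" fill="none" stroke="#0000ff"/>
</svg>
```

1 u = 1 mm; y_m = 147.593 − y.

[1] `<path>` rectangle, #ff00ff→engrave S291 F2204: (85.539,123.727) → (93.813,123.727) → (93.813,90.353) → (85.539,90.353) → (85.539,123.727) (closed)

[2] `<path>` rectangle, #0000ff→score S539 F1710: (10.005,91.231) → (48.765,91.231) → (48.765,55.486) → (10.005,55.486) → (10.005,91.231) (closed)

; LightBurn 1.7.01
; GRBL device profile, absolute coords
G21
G90
G0 X85.539 Y123.727
M3 S291
G1 X93.813 Y123.727 F2204
G1 X93.813 Y90.353
G1 X85.539 Y90.353
G1 X85.539 Y123.727
M5
G0 X10.005 Y91.231
M3 S539
G1 X48.765 Y91.231 F1710
G1 X48.765 Y55.486
G1 X10.005 Y55.486
G1 X10.005 Y91.231
M5
G0 X0.000 Y0.000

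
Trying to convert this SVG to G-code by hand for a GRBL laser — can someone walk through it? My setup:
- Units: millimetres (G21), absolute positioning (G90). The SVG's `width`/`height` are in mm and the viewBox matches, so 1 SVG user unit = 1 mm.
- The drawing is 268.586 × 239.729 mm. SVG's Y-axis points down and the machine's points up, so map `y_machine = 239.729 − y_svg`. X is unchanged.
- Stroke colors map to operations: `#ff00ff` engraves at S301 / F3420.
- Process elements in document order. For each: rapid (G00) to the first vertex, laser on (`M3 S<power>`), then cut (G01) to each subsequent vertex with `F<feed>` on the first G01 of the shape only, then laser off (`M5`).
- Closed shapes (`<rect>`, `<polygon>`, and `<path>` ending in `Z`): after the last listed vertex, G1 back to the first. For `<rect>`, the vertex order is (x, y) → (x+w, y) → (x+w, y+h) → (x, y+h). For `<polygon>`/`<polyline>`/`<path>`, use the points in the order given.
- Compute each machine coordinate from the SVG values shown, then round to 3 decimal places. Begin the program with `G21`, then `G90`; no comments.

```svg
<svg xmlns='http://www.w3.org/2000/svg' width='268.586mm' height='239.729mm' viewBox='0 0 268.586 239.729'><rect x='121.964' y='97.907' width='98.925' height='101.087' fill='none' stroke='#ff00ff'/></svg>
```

Since the viewBox matches the mm dimensions, user units are millimetres directly. The only transform is the Y-flip y_m = 239.729 − y_svg.

Shape 1 is a rectangle drawn with `<rect>`. Its stroke #ff00ff means engrave at S301, F3420. After flipping Y the toolpath is (121.964,141.822) → (220.889,141.822) → (220.889,40.735) → (121.964,40.735) → (121.964,141.822), returning to the start.

G21
G90
G00 X121.964 Y141.822
M3 S301
G01 X220.889 Y141.822 F3420
G01 X220.889 Y40.735
G01 X121.964 Y40.735
G01 X121.964 Y141.822
M5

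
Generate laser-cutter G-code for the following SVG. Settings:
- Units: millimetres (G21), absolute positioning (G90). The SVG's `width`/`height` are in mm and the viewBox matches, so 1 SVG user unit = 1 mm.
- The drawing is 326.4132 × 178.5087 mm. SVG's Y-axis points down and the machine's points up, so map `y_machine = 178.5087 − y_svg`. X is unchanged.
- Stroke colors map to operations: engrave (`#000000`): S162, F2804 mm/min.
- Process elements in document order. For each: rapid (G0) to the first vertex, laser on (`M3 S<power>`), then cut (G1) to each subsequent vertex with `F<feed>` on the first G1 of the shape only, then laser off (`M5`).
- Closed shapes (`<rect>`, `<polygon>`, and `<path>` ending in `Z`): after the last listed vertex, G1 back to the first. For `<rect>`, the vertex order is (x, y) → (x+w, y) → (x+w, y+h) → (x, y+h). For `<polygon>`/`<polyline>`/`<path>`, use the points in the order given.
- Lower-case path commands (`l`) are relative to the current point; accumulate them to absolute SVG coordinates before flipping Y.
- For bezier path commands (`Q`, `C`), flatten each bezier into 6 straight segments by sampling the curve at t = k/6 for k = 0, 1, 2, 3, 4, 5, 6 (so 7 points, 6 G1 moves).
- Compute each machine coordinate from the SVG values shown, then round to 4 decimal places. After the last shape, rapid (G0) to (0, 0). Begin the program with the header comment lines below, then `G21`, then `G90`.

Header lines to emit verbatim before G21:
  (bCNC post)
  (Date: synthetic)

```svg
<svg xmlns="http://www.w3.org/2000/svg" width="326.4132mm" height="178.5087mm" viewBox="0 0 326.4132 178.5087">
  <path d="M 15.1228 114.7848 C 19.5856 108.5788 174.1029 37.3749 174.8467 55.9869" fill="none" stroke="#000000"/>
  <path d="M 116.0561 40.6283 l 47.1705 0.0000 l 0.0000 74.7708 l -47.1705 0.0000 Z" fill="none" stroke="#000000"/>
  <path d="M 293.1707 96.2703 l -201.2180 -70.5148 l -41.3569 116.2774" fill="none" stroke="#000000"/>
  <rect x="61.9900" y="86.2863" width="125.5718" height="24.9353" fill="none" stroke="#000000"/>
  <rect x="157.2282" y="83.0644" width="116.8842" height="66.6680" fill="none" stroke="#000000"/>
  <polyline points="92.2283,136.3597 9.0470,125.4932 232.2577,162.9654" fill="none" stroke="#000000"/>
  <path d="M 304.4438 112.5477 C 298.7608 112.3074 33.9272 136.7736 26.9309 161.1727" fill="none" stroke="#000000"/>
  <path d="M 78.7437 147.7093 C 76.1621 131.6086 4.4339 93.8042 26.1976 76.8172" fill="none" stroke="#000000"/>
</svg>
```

1 u = 1 mm; y_m = 178.5087 − y.

[1] `<path>` cubic bezier, #000000→engrave S162 F2804: (15.1228,63.7239) → (28.4521,71.5267) → (58.3509,85.8620) → (96.3794,102.4296) → (134.0980,116.9290) → (163.0670,125.0599) → (174.8467,122.5218)

[2] `<path>` rectangle, #000000→engrave S162 F2804: (116.0561,137.8804) → (163.2266,137.8804) → (163.2266,63.1096) → (116.0561,63.1096) → (116.0561,137.8804) (closed)

[3] `<path>` open polyline, #000000→engrave S162 F2804: (293.1707,82.2384) → (91.9527,152.7532) → (50.5958,36.4758)

[4] `<rect>` rectangle, #000000→engrave S162 F2804: (61.9900,92.2224) → (187.5618,92.2224) → (187.5618,67.2871) → (61.9900,67.2871) → (61.9900,92.2224) (closed)

[5] `<rect>` rectangle, #000000→engrave S162 F2804: (157.2282,95.4443) → (274.1124,95.4443) → (274.1124,28.7763) → (157.2282,28.7763) → (157.2282,95.4443) (closed)

[6] `<polyline>` open polyline, #000000→engrave S162 F2804: (92.2283,42.1490) → (9.0470,53.0155) → (232.2577,15.5433)

[7] `<path>` cubic bezier, #000000→engrave S162 F2804: (304.4438,65.9610) → (282.3999,64.1370) → (231.5250,58.8833) → (166.1798,50.8883) → (100.7253,40.8399) → (49.5220,29.4264) → (26.9309,17.3360)

[8] `<path>` cubic bezier, #000000→engrave S162 F2804: (78.7437,30.7994) → (72.4436,40.4615) → (59.1369,52.5598) → (43.3412,65.9131) → (29.5742,79.3402) → (22.3538,91.6601) → (26.1976,101.6915)

(bCNC post)
(Date: synthetic)
G21
G90
G0 X15.1228 Y63.7239
M3 S162
G1 X28.4521 Y71.5267 F2804
G1 X58.3509 Y85.8620
G1 X96.3794 Y102.4296
G1 X134.0980 Y116.9290
G1 X163.0670 Y125.0599
G1 X174.8467 Y122.5218
M5
G0 X116.0561 Y137.8804
M3 S162
G1 X163.2266 Y137.8804 F2804
G1 X163.2266 Y63.1096
G1 X116.0561 Y63.1096
G1 X116.0561 Y137.8804
M5
G0 X293.1707 Y82.2384
M3 S162
G1 X91.9527 Y152.7532 F2804
G1 X50.5958 Y36.4758
M5
G0 X61.9900 Y92.2224
M3 S162
G1 X187.5618 Y92.2224 F2804
G1 X187.5618 Y67.2871
G1 X61.9900 Y67.2871
G1 X61.9900 Y92.2224
M5
G0 X157.2282 Y95.4443
M3 S162
G1 X274.1124 Y95.4443 F2804
G1 X274.1124 Y28.7763
G1 X157.2282 Y28.7763
G1 X157.2282 Y95.4443
M5
G0 X92.2283 Y42.1490
M3 S162
G1 X9.0470 Y53.0155 F2804
G1 X232.2577 Y15.5433
M5
G0 X304.4438 Y65.9610
M3 S162
G1 X282.3999 Y64.1370 F2804
G1 X231.5250 Y58.8833
G1 X166.1798 Y50.8883
G1 X100.7253 Y40.8399
G1 X49.5220 Y29.4264
G1 X26.9309 Y17.3360
M5
G0 X78.7437 Y30.7994
M3 S162
G1 X72.4436 Y40.4615 F2804
G1 X59.1369 Y52.5598
G1 X43.3412 Y65.9131
G1 X29.5742 Y79.3402
G1 X22.3538 Y91.6601
G1 X26.1976 Y101.6915
M5
G0 X0.0000 Y0.0000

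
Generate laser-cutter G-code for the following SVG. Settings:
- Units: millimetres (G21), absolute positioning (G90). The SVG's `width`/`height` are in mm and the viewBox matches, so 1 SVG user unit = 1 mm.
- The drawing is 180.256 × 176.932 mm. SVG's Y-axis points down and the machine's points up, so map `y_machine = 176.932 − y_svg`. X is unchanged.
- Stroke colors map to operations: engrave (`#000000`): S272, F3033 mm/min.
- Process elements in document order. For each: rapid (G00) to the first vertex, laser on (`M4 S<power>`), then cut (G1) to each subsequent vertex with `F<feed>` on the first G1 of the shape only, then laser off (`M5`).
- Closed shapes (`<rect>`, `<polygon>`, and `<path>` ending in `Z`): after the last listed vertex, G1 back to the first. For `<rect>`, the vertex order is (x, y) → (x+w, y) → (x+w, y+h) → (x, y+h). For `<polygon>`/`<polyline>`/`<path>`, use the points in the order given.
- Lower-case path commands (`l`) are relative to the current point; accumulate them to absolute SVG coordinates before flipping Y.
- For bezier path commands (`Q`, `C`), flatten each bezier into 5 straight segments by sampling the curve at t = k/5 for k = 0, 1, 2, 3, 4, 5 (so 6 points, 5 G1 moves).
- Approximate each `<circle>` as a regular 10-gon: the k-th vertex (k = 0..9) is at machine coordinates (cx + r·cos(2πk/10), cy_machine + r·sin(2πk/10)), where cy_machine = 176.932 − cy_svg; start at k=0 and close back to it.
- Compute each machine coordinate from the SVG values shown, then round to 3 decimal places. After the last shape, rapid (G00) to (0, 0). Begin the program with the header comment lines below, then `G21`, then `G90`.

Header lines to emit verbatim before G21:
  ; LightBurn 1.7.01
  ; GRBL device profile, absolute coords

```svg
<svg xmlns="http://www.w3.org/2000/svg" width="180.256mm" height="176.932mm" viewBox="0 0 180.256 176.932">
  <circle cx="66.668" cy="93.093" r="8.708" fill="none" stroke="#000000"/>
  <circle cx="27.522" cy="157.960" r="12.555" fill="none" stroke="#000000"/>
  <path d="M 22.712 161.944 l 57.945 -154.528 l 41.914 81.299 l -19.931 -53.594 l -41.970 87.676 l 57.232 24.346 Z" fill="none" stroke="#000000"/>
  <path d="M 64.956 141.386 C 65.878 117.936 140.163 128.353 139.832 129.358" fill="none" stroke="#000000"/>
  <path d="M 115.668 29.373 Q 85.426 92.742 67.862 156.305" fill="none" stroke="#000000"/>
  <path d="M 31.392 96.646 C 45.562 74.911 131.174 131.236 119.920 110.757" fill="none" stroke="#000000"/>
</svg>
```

; LightBurn 1.7.01
; GRBL device profile, absolute coords
G21
G90
G00 X75.376 Y83.839
M4 S272
G1 X73.713 Y88.957 F3033
G1 X69.359 Y92.121
G1 X63.977 Y92.121
G1 X59.623 Y88.957
G1 X57.960 Y83.839
G1 X59.623 Y78.721
G1 X63.977 Y75.557
G1 X69.359 Y75.557
G1 X73.713 Y78.721
G1 X75.376 Y83.839
M5
G00 X40.077 Y18.972
M4 S272
G1 X37.679 Y26.352 F3033
G1 X31.402 Y30.913
G1 X23.642 Y30.913
G1 X17.365 Y26.352
G1 X14.967 Y18.972
G1 X17.365 Y11.592
G1 X23.642 Y7.031
G1 X31.402 Y7.031
G1 X37.679 Y11.592
G1 X40.077 Y18.972
M5
G00 X22.712 Y14.988
M4 S272
G1 X80.657 Y169.516 F3033
G1 X122.571 Y88.217
G1 X102.640 Y141.811
G1 X60.670 Y54.135
G1 X117.902 Y29.789
G1 X22.712 Y14.988
M5
G00 X64.956 Y35.546
M4 S272
G1 X73.129 Y45.898 F3033
G1 X91.806 Y50.200
G1 X113.884 Y50.528
G1 X132.261 Y48.960
G1 X139.832 Y47.574
M5
G00 X115.668 Y147.559
M4 S272
G1 X104.078 Y122.204 F3033
G1 X93.503 Y96.833
G1 X83.942 Y71.446
G1 X75.395 Y46.044
G1 X67.862 Y20.627
M5
G00 X31.392 Y80.286
M4 S272
G1 X47.121 Y85.199 F3033
G1 X71.916 Y78.810
G1 X97.701 Y68.555
G1 X116.395 Y61.865
G1 X119.920 Y66.175
M5
G00 X0.000 Y0.000

1 u = 1 mm; y_m = 176.932 − y.

[1] `<circle>` circle, #000000→engrave S272 F3033: (75.376,83.839) → (73.713,88.957) → (69.359,92.121) → (63.977,92.121) → (59.623,88.957) → (57.960,83.839) → (59.623,78.721) → (63.977,75.557) → (69.359,75.557) → (73.713,78.721) → (75.376,83.839) (closed)

[2] `<circle>` circle, #000000→engrave S272 F3033: (40.077,18.972) → (37.679,26.352) → (31.402,30.913) → (23.642,30.913) → (17.365,26.352) → (14.967,18.972) → (17.365,11.592) → (23.642,7.031) → (31.402,7.031) → (37.679,11.592) → (40.077,18.972) (closed)

[3] `<path>` closed polygon, #000000→engrave S272 F3033: (22.712,14.988) → (80.657,169.516) → (122.571,88.217) → (102.640,141.811) → (60.670,54.135) → (117.902,29.789) → (22.712,14.988) (closed)

[4] `<path>` cubic bezier, #000000→engrave S272 F3033: (64.956,35.546) → (73.129,45.898) → (91.806,50.200) → (113.884,50.528) → (132.261,48.960) → (139.832,47.574)

[5] `<path>` quadratic bezier, #000000→engrave S272 F3033: (115.668,147.559) → (104.078,122.204) → (93.503,96.833) → (83.942,71.446) → (75.395,46.044) → (67.862,20.627)

[6] `<path>` cubic bezier, #000000→engrave S272 F3033: (31.392,80.286) → (47.121,85.199) → (71.916,78.810) → (97.701,68.555) → (116.395,61.865) → (119.920,66.175)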